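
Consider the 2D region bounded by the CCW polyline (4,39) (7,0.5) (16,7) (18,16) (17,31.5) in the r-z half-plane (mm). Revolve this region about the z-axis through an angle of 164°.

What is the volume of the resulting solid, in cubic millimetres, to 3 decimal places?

Profile (r,z), 5 vertices: (4,39) (7,0.5) (16,7) (18,16) (17,31.5)
edge 0: (4,39)→(7,0.5)  cross = 4·0.5 − 7·39 = -271.0000; (r_i+r_j)·cross = 11·-271.0000 = -2981.0000
edge 1: (7,0.5)→(16,7)  cross = 7·7 − 16·0.5 = 41.0000; (r_i+r_j)·cross = 23·41.0000 = 943.0000
edge 2: (16,7)→(18,16)  cross = 16·16 − 18·7 = 130.0000; (r_i+r_j)·cross = 34·130.0000 = 4420.0000
edge 3: (18,16)→(17,31.5)  cross = 18·31.5 − 17·16 = 295.0000; (r_i+r_j)·cross = 35·295.0000 = 10325.0000
edge 4: (17,31.5)→(4,39)  cross = 17·39 − 4·31.5 = 537.0000; (r_i+r_j)·cross = 21·537.0000 = 11277.0000
Σcross = 732.0000 → A = |Σcross|/2 = 366.0000 mm²
Σ(r_i+r_j)·cross = 23984.0000 → first moment M = |Σ|/6 = 3997.3333
R_c = M/A = 3997.3333/366.0000 = 10.9217 mm
θ = 164° = 2.862340 rad
V = θ·R_c·A = 2.862340·10.9217·366.0000 = 11441.727 mm³

Volume = 11441.727 mm³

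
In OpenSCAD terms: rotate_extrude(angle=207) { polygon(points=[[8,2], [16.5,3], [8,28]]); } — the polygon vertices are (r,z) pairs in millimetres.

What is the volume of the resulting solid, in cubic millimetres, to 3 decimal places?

Profile (r,z), 3 vertices: (8,2) (16.5,3) (8,28)
edge 0: (8,2)→(16.5,3)  cross = 8·3 − 16.5·2 = -9.0000; (r_i+r_j)·cross = 24.5·-9.0000 = -220.5000
edge 1: (16.5,3)→(8,28)  cross = 16.5·28 − 8·3 = 438.0000; (r_i+r_j)·cross = 24.5·438.0000 = 10731.0000
edge 2: (8,28)→(8,2)  cross = 8·2 − 8·28 = -208.0000; (r_i+r_j)·cross = 16·-208.0000 = -3328.0000
Σcross = 221.0000 → A = |Σcross|/2 = 110.5000 mm²
Σ(r_i+r_j)·cross = 7182.5000 → first moment M = |Σ|/6 = 1197.0833
R_c = M/A = 1197.0833/110.5000 = 10.8333 mm
θ = 207° = 3.612832 rad
V = θ·R_c·A = 3.612832·10.8333·110.5000 = 4324.860 mm³

Volume = 4324.860 mm³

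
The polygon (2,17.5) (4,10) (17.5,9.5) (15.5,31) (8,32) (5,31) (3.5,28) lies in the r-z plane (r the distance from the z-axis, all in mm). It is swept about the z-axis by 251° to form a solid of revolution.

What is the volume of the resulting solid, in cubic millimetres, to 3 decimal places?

Profile (r,z), 7 vertices: (2,17.5) (4,10) (17.5,9.5) (15.5,31) (8,32) (5,31) (3.5,28)
edge 0: (2,17.5)→(4,10)  cross = 2·10 − 4·17.5 = -50.0000; (r_i+r_j)·cross = 6·-50.0000 = -300.0000
edge 1: (4,10)→(17.5,9.5)  cross = 4·9.5 − 17.5·10 = -137.0000; (r_i+r_j)·cross = 21.5·-137.0000 = -2945.5000
edge 2: (17.5,9.5)→(15.5,31)  cross = 17.5·31 − 15.5·9.5 = 395.2500; (r_i+r_j)·cross = 33·395.2500 = 13043.2500
edge 3: (15.5,31)→(8,32)  cross = 15.5·32 − 8·31 = 248.0000; (r_i+r_j)·cross = 23.5·248.0000 = 5828.0000
edge 4: (8,32)→(5,31)  cross = 8·31 − 5·32 = 88.0000; (r_i+r_j)·cross = 13·88.0000 = 1144.0000
edge 5: (5,31)→(3.5,28)  cross = 5·28 − 3.5·31 = 31.5000; (r_i+r_j)·cross = 8.5·31.5000 = 267.7500
edge 6: (3.5,28)→(2,17.5)  cross = 3.5·17.5 − 2·28 = 5.2500; (r_i+r_j)·cross = 5.5·5.2500 = 28.8750
Σcross = 581.0000 → A = |Σcross|/2 = 290.5000 mm²
Σ(r_i+r_j)·cross = 17066.3750 → first moment M = |Σ|/6 = 2844.3958
R_c = M/A = 2844.3958/290.5000 = 9.7914 mm
θ = 251° = 4.380776 rad
V = θ·R_c·A = 4.380776·9.7914·290.5000 = 12460.662 mm³

Volume = 12460.662 mm³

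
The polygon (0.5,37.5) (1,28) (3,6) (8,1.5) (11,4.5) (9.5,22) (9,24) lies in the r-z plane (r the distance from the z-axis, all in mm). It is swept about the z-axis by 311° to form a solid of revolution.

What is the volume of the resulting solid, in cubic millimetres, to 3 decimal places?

Volume = 6582.889 mm³

Profile (r,z), 7 vertices: (0.5,37.5) (1,28) (3,6) (8,1.5) (11,4.5) (9.5,22) (9,24)
edge 0: (0.5,37.5)→(1,28)  cross = 0.5·28 − 1·37.5 = -23.5000; (r_i+r_j)·cross = 1.5·-23.5000 = -35.2500
edge 1: (1,28)→(3,6)  cross = 1·6 − 3·28 = -78.0000; (r_i+r_j)·cross = 4·-78.0000 = -312.0000
edge 2: (3,6)→(8,1.5)  cross = 3·1.5 − 8·6 = -43.5000; (r_i+r_j)·cross = 11·-43.5000 = -478.5000
edge 3: (8,1.5)→(11,4.5)  cross = 8·4.5 − 11·1.5 = 19.5000; (r_i+r_j)·cross = 19·19.5000 = 370.5000
edge 4: (11,4.5)→(9.5,22)  cross = 11·22 − 9.5·4.5 = 199.2500; (r_i+r_j)·cross = 20.5·199.2500 = 4084.6250
edge 5: (9.5,22)→(9,24)  cross = 9.5·24 − 9·22 = 30.0000; (r_i+r_j)·cross = 18.5·30.0000 = 555.0000
edge 6: (9,24)→(0.5,37.5)  cross = 9·37.5 − 0.5·24 = 325.5000; (r_i+r_j)·cross = 9.5·325.5000 = 3092.2500
Σcross = 429.2500 → A = |Σcross|/2 = 214.6250 mm²
Σ(r_i+r_j)·cross = 7276.6250 → first moment M = |Σ|/6 = 1212.7708
R_c = M/A = 1212.7708/214.6250 = 5.6507 mm
θ = 311° = 5.427974 rad
V = θ·R_c·A = 5.427974·5.6507·214.6250 = 6582.889 mm³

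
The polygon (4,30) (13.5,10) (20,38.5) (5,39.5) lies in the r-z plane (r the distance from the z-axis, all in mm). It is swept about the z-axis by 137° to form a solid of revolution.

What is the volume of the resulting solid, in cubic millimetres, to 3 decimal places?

Profile (r,z), 4 vertices: (4,30) (13.5,10) (20,38.5) (5,39.5)
edge 0: (4,30)→(13.5,10)  cross = 4·10 − 13.5·30 = -365.0000; (r_i+r_j)·cross = 17.5·-365.0000 = -6387.5000
edge 1: (13.5,10)→(20,38.5)  cross = 13.5·38.5 − 20·10 = 319.7500; (r_i+r_j)·cross = 33.5·319.7500 = 10711.6250
edge 2: (20,38.5)→(5,39.5)  cross = 20·39.5 − 5·38.5 = 597.5000; (r_i+r_j)·cross = 25·597.5000 = 14937.5000
edge 3: (5,39.5)→(4,30)  cross = 5·30 − 4·39.5 = -8.0000; (r_i+r_j)·cross = 9·-8.0000 = -72.0000
Σcross = 544.2500 → A = |Σcross|/2 = 272.1250 mm²
Σ(r_i+r_j)·cross = 19189.6250 → first moment M = |Σ|/6 = 3198.2708
R_c = M/A = 3198.2708/272.1250 = 11.7529 mm
θ = 137° = 2.391101 rad
V = θ·R_c·A = 2.391101·11.7529·272.1250 = 7647.389 mm³

Volume = 7647.389 mm³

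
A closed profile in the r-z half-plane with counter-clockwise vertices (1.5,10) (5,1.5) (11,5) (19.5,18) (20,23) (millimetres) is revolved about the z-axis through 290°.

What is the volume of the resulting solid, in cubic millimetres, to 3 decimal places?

Volume = 8389.256 mm³

Profile (r,z), 5 vertices: (1.5,10) (5,1.5) (11,5) (19.5,18) (20,23)
edge 0: (1.5,10)→(5,1.5)  cross = 1.5·1.5 − 5·10 = -47.7500; (r_i+r_j)·cross = 6.5·-47.7500 = -310.3750
edge 1: (5,1.5)→(11,5)  cross = 5·5 − 11·1.5 = 8.5000; (r_i+r_j)·cross = 16·8.5000 = 136.0000
edge 2: (11,5)→(19.5,18)  cross = 11·18 − 19.5·5 = 100.5000; (r_i+r_j)·cross = 30.5·100.5000 = 3065.2500
edge 3: (19.5,18)→(20,23)  cross = 19.5·23 − 20·18 = 88.5000; (r_i+r_j)·cross = 39.5·88.5000 = 3495.7500
edge 4: (20,23)→(1.5,10)  cross = 20·10 − 1.5·23 = 165.5000; (r_i+r_j)·cross = 21.5·165.5000 = 3558.2500
Σcross = 315.2500 → A = |Σcross|/2 = 157.6250 mm²
Σ(r_i+r_j)·cross = 9944.8750 → first moment M = |Σ|/6 = 1657.4792
R_c = M/A = 1657.4792/157.6250 = 10.5153 mm
θ = 290° = 5.061455 rad
V = θ·R_c·A = 5.061455·10.5153·157.6250 = 8389.256 mm³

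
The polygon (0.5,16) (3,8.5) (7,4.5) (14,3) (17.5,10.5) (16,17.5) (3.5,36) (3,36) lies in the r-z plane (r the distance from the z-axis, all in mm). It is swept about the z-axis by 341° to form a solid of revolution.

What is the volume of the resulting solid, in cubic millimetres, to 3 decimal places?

Profile (r,z), 8 vertices: (0.5,16) (3,8.5) (7,4.5) (14,3) (17.5,10.5) (16,17.5) (3.5,36) (3,36)
edge 0: (0.5,16)→(3,8.5)  cross = 0.5·8.5 − 3·16 = -43.7500; (r_i+r_j)·cross = 3.5·-43.7500 = -153.1250
edge 1: (3,8.5)→(7,4.5)  cross = 3·4.5 − 7·8.5 = -46.0000; (r_i+r_j)·cross = 10·-46.0000 = -460.0000
edge 2: (7,4.5)→(14,3)  cross = 7·3 − 14·4.5 = -42.0000; (r_i+r_j)·cross = 21·-42.0000 = -882.0000
edge 3: (14,3)→(17.5,10.5)  cross = 14·10.5 − 17.5·3 = 94.5000; (r_i+r_j)·cross = 31.5·94.5000 = 2976.7500
edge 4: (17.5,10.5)→(16,17.5)  cross = 17.5·17.5 − 16·10.5 = 138.2500; (r_i+r_j)·cross = 33.5·138.2500 = 4631.3750
edge 5: (16,17.5)→(3.5,36)  cross = 16·36 − 3.5·17.5 = 514.7500; (r_i+r_j)·cross = 19.5·514.7500 = 10037.6250
edge 6: (3.5,36)→(3,36)  cross = 3.5·36 − 3·36 = 18.0000; (r_i+r_j)·cross = 6.5·18.0000 = 117.0000
edge 7: (3,36)→(0.5,16)  cross = 3·16 − 0.5·36 = 30.0000; (r_i+r_j)·cross = 3.5·30.0000 = 105.0000
Σcross = 663.7500 → A = |Σcross|/2 = 331.8750 mm²
Σ(r_i+r_j)·cross = 16372.6250 → first moment M = |Σ|/6 = 2728.7708
R_c = M/A = 2728.7708/331.8750 = 8.2223 mm
θ = 341° = 5.951573 rad
V = θ·R_c·A = 5.951573·8.2223·331.8750 = 16240.478 mm³

Volume = 16240.478 mm³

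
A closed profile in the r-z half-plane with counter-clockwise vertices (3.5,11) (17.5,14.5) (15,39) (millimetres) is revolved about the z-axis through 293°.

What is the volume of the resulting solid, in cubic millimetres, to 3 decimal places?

Volume = 10792.706 mm³

Profile (r,z), 3 vertices: (3.5,11) (17.5,14.5) (15,39)
edge 0: (3.5,11)→(17.5,14.5)  cross = 3.5·14.5 − 17.5·11 = -141.7500; (r_i+r_j)·cross = 21·-141.7500 = -2976.7500
edge 1: (17.5,14.5)→(15,39)  cross = 17.5·39 − 15·14.5 = 465.0000; (r_i+r_j)·cross = 32.5·465.0000 = 15112.5000
edge 2: (15,39)→(3.5,11)  cross = 15·11 − 3.5·39 = 28.5000; (r_i+r_j)·cross = 18.5·28.5000 = 527.2500
Σcross = 351.7500 → A = |Σcross|/2 = 175.8750 mm²
Σ(r_i+r_j)·cross = 12663.0000 → first moment M = |Σ|/6 = 2110.5000
R_c = M/A = 2110.5000/175.8750 = 12.0000 mm
θ = 293° = 5.113815 rad
V = θ·R_c·A = 5.113815·12.0000·175.8750 = 10792.706 mm³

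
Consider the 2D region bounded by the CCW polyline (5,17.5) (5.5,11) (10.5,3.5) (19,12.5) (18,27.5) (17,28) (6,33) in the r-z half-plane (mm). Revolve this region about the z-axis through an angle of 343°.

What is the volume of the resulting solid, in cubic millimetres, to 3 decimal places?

Profile (r,z), 7 vertices: (5,17.5) (5.5,11) (10.5,3.5) (19,12.5) (18,27.5) (17,28) (6,33)
edge 0: (5,17.5)→(5.5,11)  cross = 5·11 − 5.5·17.5 = -41.2500; (r_i+r_j)·cross = 10.5·-41.2500 = -433.1250
edge 1: (5.5,11)→(10.5,3.5)  cross = 5.5·3.5 − 10.5·11 = -96.2500; (r_i+r_j)·cross = 16·-96.2500 = -1540.0000
edge 2: (10.5,3.5)→(19,12.5)  cross = 10.5·12.5 − 19·3.5 = 64.7500; (r_i+r_j)·cross = 29.5·64.7500 = 1910.1250
edge 3: (19,12.5)→(18,27.5)  cross = 19·27.5 − 18·12.5 = 297.5000; (r_i+r_j)·cross = 37·297.5000 = 11007.5000
edge 4: (18,27.5)→(17,28)  cross = 18·28 − 17·27.5 = 36.5000; (r_i+r_j)·cross = 35·36.5000 = 1277.5000
edge 5: (17,28)→(6,33)  cross = 17·33 − 6·28 = 393.0000; (r_i+r_j)·cross = 23·393.0000 = 9039.0000
edge 6: (6,33)→(5,17.5)  cross = 6·17.5 − 5·33 = -60.0000; (r_i+r_j)·cross = 11·-60.0000 = -660.0000
Σcross = 594.2500 → A = |Σcross|/2 = 297.1250 mm²
Σ(r_i+r_j)·cross = 20601.0000 → first moment M = |Σ|/6 = 3433.5000
R_c = M/A = 3433.5000/297.1250 = 11.5557 mm
θ = 343° = 5.986479 rad
V = θ·R_c·A = 5.986479·11.5557·297.1250 = 20554.577 mm³

Volume = 20554.577 mm³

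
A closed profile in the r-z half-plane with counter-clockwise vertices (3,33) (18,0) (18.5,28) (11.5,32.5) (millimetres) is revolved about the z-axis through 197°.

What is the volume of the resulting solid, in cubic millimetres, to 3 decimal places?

Volume = 10537.526 mm³

Profile (r,z), 4 vertices: (3,33) (18,0) (18.5,28) (11.5,32.5)
edge 0: (3,33)→(18,0)  cross = 3·0 − 18·33 = -594.0000; (r_i+r_j)·cross = 21·-594.0000 = -12474.0000
edge 1: (18,0)→(18.5,28)  cross = 18·28 − 18.5·0 = 504.0000; (r_i+r_j)·cross = 36.5·504.0000 = 18396.0000
edge 2: (18.5,28)→(11.5,32.5)  cross = 18.5·32.5 − 11.5·28 = 279.2500; (r_i+r_j)·cross = 30·279.2500 = 8377.5000
edge 3: (11.5,32.5)→(3,33)  cross = 11.5·33 − 3·32.5 = 282.0000; (r_i+r_j)·cross = 14.5·282.0000 = 4089.0000
Σcross = 471.2500 → A = |Σcross|/2 = 235.6250 mm²
Σ(r_i+r_j)·cross = 18388.5000 → first moment M = |Σ|/6 = 3064.7500
R_c = M/A = 3064.7500/235.6250 = 13.0069 mm
θ = 197° = 3.438299 rad
V = θ·R_c·A = 3.438299·13.0069·235.6250 = 10537.526 mm³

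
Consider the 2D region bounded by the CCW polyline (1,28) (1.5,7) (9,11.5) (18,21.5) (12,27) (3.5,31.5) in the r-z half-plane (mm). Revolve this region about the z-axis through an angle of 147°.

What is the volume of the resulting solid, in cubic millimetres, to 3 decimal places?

Volume = 4533.101 mm³

Profile (r,z), 6 vertices: (1,28) (1.5,7) (9,11.5) (18,21.5) (12,27) (3.5,31.5)
edge 0: (1,28)→(1.5,7)  cross = 1·7 − 1.5·28 = -35.0000; (r_i+r_j)·cross = 2.5·-35.0000 = -87.5000
edge 1: (1.5,7)→(9,11.5)  cross = 1.5·11.5 − 9·7 = -45.7500; (r_i+r_j)·cross = 10.5·-45.7500 = -480.3750
edge 2: (9,11.5)→(18,21.5)  cross = 9·21.5 − 18·11.5 = -13.5000; (r_i+r_j)·cross = 27·-13.5000 = -364.5000
edge 3: (18,21.5)→(12,27)  cross = 18·27 − 12·21.5 = 228.0000; (r_i+r_j)·cross = 30·228.0000 = 6840.0000
edge 4: (12,27)→(3.5,31.5)  cross = 12·31.5 − 3.5·27 = 283.5000; (r_i+r_j)·cross = 15.5·283.5000 = 4394.2500
edge 5: (3.5,31.5)→(1,28)  cross = 3.5·28 − 1·31.5 = 66.5000; (r_i+r_j)·cross = 4.5·66.5000 = 299.2500
Σcross = 483.7500 → A = |Σcross|/2 = 241.8750 mm²
Σ(r_i+r_j)·cross = 10601.1250 → first moment M = |Σ|/6 = 1766.8542
R_c = M/A = 1766.8542/241.8750 = 7.3048 mm
θ = 147° = 2.565634 rad
V = θ·R_c·A = 2.565634·7.3048·241.8750 = 4533.101 mm³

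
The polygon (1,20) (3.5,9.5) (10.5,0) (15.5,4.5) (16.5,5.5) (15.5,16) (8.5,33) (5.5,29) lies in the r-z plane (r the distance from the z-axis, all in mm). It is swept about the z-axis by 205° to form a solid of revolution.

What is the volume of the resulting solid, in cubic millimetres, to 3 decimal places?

Volume = 9588.988 mm³

Profile (r,z), 8 vertices: (1,20) (3.5,9.5) (10.5,0) (15.5,4.5) (16.5,5.5) (15.5,16) (8.5,33) (5.5,29)
edge 0: (1,20)→(3.5,9.5)  cross = 1·9.5 − 3.5·20 = -60.5000; (r_i+r_j)·cross = 4.5·-60.5000 = -272.2500
edge 1: (3.5,9.5)→(10.5,0)  cross = 3.5·0 − 10.5·9.5 = -99.7500; (r_i+r_j)·cross = 14·-99.7500 = -1396.5000
edge 2: (10.5,0)→(15.5,4.5)  cross = 10.5·4.5 − 15.5·0 = 47.2500; (r_i+r_j)·cross = 26·47.2500 = 1228.5000
edge 3: (15.5,4.5)→(16.5,5.5)  cross = 15.5·5.5 − 16.5·4.5 = 11.0000; (r_i+r_j)·cross = 32·11.0000 = 352.0000
edge 4: (16.5,5.5)→(15.5,16)  cross = 16.5·16 − 15.5·5.5 = 178.7500; (r_i+r_j)·cross = 32·178.7500 = 5720.0000
edge 5: (15.5,16)→(8.5,33)  cross = 15.5·33 − 8.5·16 = 375.5000; (r_i+r_j)·cross = 24·375.5000 = 9012.0000
edge 6: (8.5,33)→(5.5,29)  cross = 8.5·29 − 5.5·33 = 65.0000; (r_i+r_j)·cross = 14·65.0000 = 910.0000
edge 7: (5.5,29)→(1,20)  cross = 5.5·20 − 1·29 = 81.0000; (r_i+r_j)·cross = 6.5·81.0000 = 526.5000
Σcross = 598.2500 → A = |Σcross|/2 = 299.1250 mm²
Σ(r_i+r_j)·cross = 16080.2500 → first moment M = |Σ|/6 = 2680.0417
R_c = M/A = 2680.0417/299.1250 = 8.9596 mm
θ = 205° = 3.577925 rad
V = θ·R_c·A = 3.577925·8.9596·299.1250 = 9588.988 mm³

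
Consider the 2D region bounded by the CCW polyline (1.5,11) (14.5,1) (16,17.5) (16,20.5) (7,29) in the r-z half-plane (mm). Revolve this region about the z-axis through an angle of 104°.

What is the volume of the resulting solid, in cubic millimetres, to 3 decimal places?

Volume = 4209.807 mm³

Profile (r,z), 5 vertices: (1.5,11) (14.5,1) (16,17.5) (16,20.5) (7,29)
edge 0: (1.5,11)→(14.5,1)  cross = 1.5·1 − 14.5·11 = -158.0000; (r_i+r_j)·cross = 16·-158.0000 = -2528.0000
edge 1: (14.5,1)→(16,17.5)  cross = 14.5·17.5 − 16·1 = 237.7500; (r_i+r_j)·cross = 30.5·237.7500 = 7251.3750
edge 2: (16,17.5)→(16,20.5)  cross = 16·20.5 − 16·17.5 = 48.0000; (r_i+r_j)·cross = 32·48.0000 = 1536.0000
edge 3: (16,20.5)→(7,29)  cross = 16·29 − 7·20.5 = 320.5000; (r_i+r_j)·cross = 23·320.5000 = 7371.5000
edge 4: (7,29)→(1.5,11)  cross = 7·11 − 1.5·29 = 33.5000; (r_i+r_j)·cross = 8.5·33.5000 = 284.7500
Σcross = 481.7500 → A = |Σcross|/2 = 240.8750 mm²
Σ(r_i+r_j)·cross = 13915.6250 → first moment M = |Σ|/6 = 2319.2708
R_c = M/A = 2319.2708/240.8750 = 9.6285 mm
θ = 104° = 1.815142 rad
V = θ·R_c·A = 1.815142·9.6285·240.8750 = 4209.807 mm³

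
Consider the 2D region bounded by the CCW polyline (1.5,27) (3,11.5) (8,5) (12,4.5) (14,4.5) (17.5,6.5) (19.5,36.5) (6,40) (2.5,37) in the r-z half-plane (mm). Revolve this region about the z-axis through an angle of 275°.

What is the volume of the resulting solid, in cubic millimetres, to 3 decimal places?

Profile (r,z), 9 vertices: (1.5,27) (3,11.5) (8,5) (12,4.5) (14,4.5) (17.5,6.5) (19.5,36.5) (6,40) (2.5,37)
edge 0: (1.5,27)→(3,11.5)  cross = 1.5·11.5 − 3·27 = -63.7500; (r_i+r_j)·cross = 4.5·-63.7500 = -286.8750
edge 1: (3,11.5)→(8,5)  cross = 3·5 − 8·11.5 = -77.0000; (r_i+r_j)·cross = 11·-77.0000 = -847.0000
edge 2: (8,5)→(12,4.5)  cross = 8·4.5 − 12·5 = -24.0000; (r_i+r_j)·cross = 20·-24.0000 = -480.0000
edge 3: (12,4.5)→(14,4.5)  cross = 12·4.5 − 14·4.5 = -9.0000; (r_i+r_j)·cross = 26·-9.0000 = -234.0000
edge 4: (14,4.5)→(17.5,6.5)  cross = 14·6.5 − 17.5·4.5 = 12.2500; (r_i+r_j)·cross = 31.5·12.2500 = 385.8750
edge 5: (17.5,6.5)→(19.5,36.5)  cross = 17.5·36.5 − 19.5·6.5 = 512.0000; (r_i+r_j)·cross = 37·512.0000 = 18944.0000
edge 6: (19.5,36.5)→(6,40)  cross = 19.5·40 − 6·36.5 = 561.0000; (r_i+r_j)·cross = 25.5·561.0000 = 14305.5000
edge 7: (6,40)→(2.5,37)  cross = 6·37 − 2.5·40 = 122.0000; (r_i+r_j)·cross = 8.5·122.0000 = 1037.0000
edge 8: (2.5,37)→(1.5,27)  cross = 2.5·27 − 1.5·37 = 12.0000; (r_i+r_j)·cross = 4·12.0000 = 48.0000
Σcross = 1045.5000 → A = |Σcross|/2 = 522.7500 mm²
Σ(r_i+r_j)·cross = 32872.5000 → first moment M = |Σ|/6 = 5478.7500
R_c = M/A = 5478.7500/522.7500 = 10.4806 mm
θ = 275° = 4.799655 rad
V = θ·R_c·A = 4.799655·10.4806·522.7500 = 26296.112 mm³

Volume = 26296.112 mm³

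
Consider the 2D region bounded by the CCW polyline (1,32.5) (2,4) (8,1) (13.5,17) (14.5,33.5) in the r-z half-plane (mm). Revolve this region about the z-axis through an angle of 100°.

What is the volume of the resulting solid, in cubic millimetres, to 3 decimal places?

Profile (r,z), 5 vertices: (1,32.5) (2,4) (8,1) (13.5,17) (14.5,33.5)
edge 0: (1,32.5)→(2,4)  cross = 1·4 − 2·32.5 = -61.0000; (r_i+r_j)·cross = 3·-61.0000 = -183.0000
edge 1: (2,4)→(8,1)  cross = 2·1 − 8·4 = -30.0000; (r_i+r_j)·cross = 10·-30.0000 = -300.0000
edge 2: (8,1)→(13.5,17)  cross = 8·17 − 13.5·1 = 122.5000; (r_i+r_j)·cross = 21.5·122.5000 = 2633.7500
edge 3: (13.5,17)→(14.5,33.5)  cross = 13.5·33.5 − 14.5·17 = 205.7500; (r_i+r_j)·cross = 28·205.7500 = 5761.0000
edge 4: (14.5,33.5)→(1,32.5)  cross = 14.5·32.5 − 1·33.5 = 437.7500; (r_i+r_j)·cross = 15.5·437.7500 = 6785.1250
Σcross = 675.0000 → A = |Σcross|/2 = 337.5000 mm²
Σ(r_i+r_j)·cross = 14696.8750 → first moment M = |Σ|/6 = 2449.4792
R_c = M/A = 2449.4792/337.5000 = 7.2577 mm
θ = 100° = 1.745329 rad
V = θ·R_c·A = 1.745329·7.2577·337.5000 = 4275.148 mm³

Volume = 4275.148 mm³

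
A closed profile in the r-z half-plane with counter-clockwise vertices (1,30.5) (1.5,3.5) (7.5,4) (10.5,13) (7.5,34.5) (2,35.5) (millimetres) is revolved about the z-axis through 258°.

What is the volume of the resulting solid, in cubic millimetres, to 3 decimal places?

Volume = 5573.901 mm³

Profile (r,z), 6 vertices: (1,30.5) (1.5,3.5) (7.5,4) (10.5,13) (7.5,34.5) (2,35.5)
edge 0: (1,30.5)→(1.5,3.5)  cross = 1·3.5 − 1.5·30.5 = -42.2500; (r_i+r_j)·cross = 2.5·-42.2500 = -105.6250
edge 1: (1.5,3.5)→(7.5,4)  cross = 1.5·4 − 7.5·3.5 = -20.2500; (r_i+r_j)·cross = 9·-20.2500 = -182.2500
edge 2: (7.5,4)→(10.5,13)  cross = 7.5·13 − 10.5·4 = 55.5000; (r_i+r_j)·cross = 18·55.5000 = 999.0000
edge 3: (10.5,13)→(7.5,34.5)  cross = 10.5·34.5 − 7.5·13 = 264.7500; (r_i+r_j)·cross = 18·264.7500 = 4765.5000
edge 4: (7.5,34.5)→(2,35.5)  cross = 7.5·35.5 − 2·34.5 = 197.2500; (r_i+r_j)·cross = 9.5·197.2500 = 1873.8750
edge 5: (2,35.5)→(1,30.5)  cross = 2·30.5 − 1·35.5 = 25.5000; (r_i+r_j)·cross = 3·25.5000 = 76.5000
Σcross = 480.5000 → A = |Σcross|/2 = 240.2500 mm²
Σ(r_i+r_j)·cross = 7427.0000 → first moment M = |Σ|/6 = 1237.8333
R_c = M/A = 1237.8333/240.2500 = 5.1523 mm
θ = 258° = 4.502949 rad
V = θ·R_c·A = 4.502949·5.1523·240.2500 = 5573.901 mm³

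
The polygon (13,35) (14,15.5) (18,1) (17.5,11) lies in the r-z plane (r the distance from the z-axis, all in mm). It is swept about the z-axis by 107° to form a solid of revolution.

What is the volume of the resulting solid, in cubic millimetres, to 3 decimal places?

Profile (r,z), 4 vertices: (13,35) (14,15.5) (18,1) (17.5,11)
edge 0: (13,35)→(14,15.5)  cross = 13·15.5 − 14·35 = -288.5000; (r_i+r_j)·cross = 27·-288.5000 = -7789.5000
edge 1: (14,15.5)→(18,1)  cross = 14·1 − 18·15.5 = -265.0000; (r_i+r_j)·cross = 32·-265.0000 = -8480.0000
edge 2: (18,1)→(17.5,11)  cross = 18·11 − 17.5·1 = 180.5000; (r_i+r_j)·cross = 35.5·180.5000 = 6407.7500
edge 3: (17.5,11)→(13,35)  cross = 17.5·35 − 13·11 = 469.5000; (r_i+r_j)·cross = 30.5·469.5000 = 14319.7500
Σcross = 96.5000 → A = |Σcross|/2 = 48.2500 mm²
Σ(r_i+r_j)·cross = 4458.0000 → first moment M = |Σ|/6 = 743.0000
R_c = M/A = 743.0000/48.2500 = 15.3990 mm
θ = 107° = 1.867502 rad
V = θ·R_c·A = 1.867502·15.3990·48.2500 = 1387.554 mm³

Volume = 1387.554 mm³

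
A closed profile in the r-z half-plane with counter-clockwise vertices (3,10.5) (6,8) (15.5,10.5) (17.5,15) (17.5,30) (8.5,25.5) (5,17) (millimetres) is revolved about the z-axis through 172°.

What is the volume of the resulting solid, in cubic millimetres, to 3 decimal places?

Volume = 7178.577 mm³

Profile (r,z), 7 vertices: (3,10.5) (6,8) (15.5,10.5) (17.5,15) (17.5,30) (8.5,25.5) (5,17)
edge 0: (3,10.5)→(6,8)  cross = 3·8 − 6·10.5 = -39.0000; (r_i+r_j)·cross = 9·-39.0000 = -351.0000
edge 1: (6,8)→(15.5,10.5)  cross = 6·10.5 − 15.5·8 = -61.0000; (r_i+r_j)·cross = 21.5·-61.0000 = -1311.5000
edge 2: (15.5,10.5)→(17.5,15)  cross = 15.5·15 − 17.5·10.5 = 48.7500; (r_i+r_j)·cross = 33·48.7500 = 1608.7500
edge 3: (17.5,15)→(17.5,30)  cross = 17.5·30 − 17.5·15 = 262.5000; (r_i+r_j)·cross = 35·262.5000 = 9187.5000
edge 4: (17.5,30)→(8.5,25.5)  cross = 17.5·25.5 − 8.5·30 = 191.2500; (r_i+r_j)·cross = 26·191.2500 = 4972.5000
edge 5: (8.5,25.5)→(5,17)  cross = 8.5·17 − 5·25.5 = 17.0000; (r_i+r_j)·cross = 13.5·17.0000 = 229.5000
edge 6: (5,17)→(3,10.5)  cross = 5·10.5 − 3·17 = 1.5000; (r_i+r_j)·cross = 8·1.5000 = 12.0000
Σcross = 421.0000 → A = |Σcross|/2 = 210.5000 mm²
Σ(r_i+r_j)·cross = 14347.7500 → first moment M = |Σ|/6 = 2391.2917
R_c = M/A = 2391.2917/210.5000 = 11.3601 mm
θ = 172° = 3.001966 rad
V = θ·R_c·A = 3.001966·11.3601·210.5000 = 7178.577 mm³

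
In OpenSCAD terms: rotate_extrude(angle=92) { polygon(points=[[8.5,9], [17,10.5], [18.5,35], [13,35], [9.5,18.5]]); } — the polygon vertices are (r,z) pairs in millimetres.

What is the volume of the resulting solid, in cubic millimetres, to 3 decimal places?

Profile (r,z), 5 vertices: (8.5,9) (17,10.5) (18.5,35) (13,35) (9.5,18.5)
edge 0: (8.5,9)→(17,10.5)  cross = 8.5·10.5 − 17·9 = -63.7500; (r_i+r_j)·cross = 25.5·-63.7500 = -1625.6250
edge 1: (17,10.5)→(18.5,35)  cross = 17·35 − 18.5·10.5 = 400.7500; (r_i+r_j)·cross = 35.5·400.7500 = 14226.6250
edge 2: (18.5,35)→(13,35)  cross = 18.5·35 − 13·35 = 192.5000; (r_i+r_j)·cross = 31.5·192.5000 = 6063.7500
edge 3: (13,35)→(9.5,18.5)  cross = 13·18.5 − 9.5·35 = -92.0000; (r_i+r_j)·cross = 22.5·-92.0000 = -2070.0000
edge 4: (9.5,18.5)→(8.5,9)  cross = 9.5·9 − 8.5·18.5 = -71.7500; (r_i+r_j)·cross = 18·-71.7500 = -1291.5000
Σcross = 365.7500 → A = |Σcross|/2 = 182.8750 mm²
Σ(r_i+r_j)·cross = 15303.2500 → first moment M = |Σ|/6 = 2550.5417
R_c = M/A = 2550.5417/182.8750 = 13.9469 mm
θ = 92° = 1.605703 rad
V = θ·R_c·A = 1.605703·13.9469·182.8750 = 4095.412 mm³

Volume = 4095.412 mm³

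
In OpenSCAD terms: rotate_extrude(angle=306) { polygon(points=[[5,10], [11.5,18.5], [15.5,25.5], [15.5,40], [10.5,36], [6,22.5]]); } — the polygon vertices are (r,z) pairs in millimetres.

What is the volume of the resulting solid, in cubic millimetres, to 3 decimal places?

Profile (r,z), 6 vertices: (5,10) (11.5,18.5) (15.5,25.5) (15.5,40) (10.5,36) (6,22.5)
edge 0: (5,10)→(11.5,18.5)  cross = 5·18.5 − 11.5·10 = -22.5000; (r_i+r_j)·cross = 16.5·-22.5000 = -371.2500
edge 1: (11.5,18.5)→(15.5,25.5)  cross = 11.5·25.5 − 15.5·18.5 = 6.5000; (r_i+r_j)·cross = 27·6.5000 = 175.5000
edge 2: (15.5,25.5)→(15.5,40)  cross = 15.5·40 − 15.5·25.5 = 224.7500; (r_i+r_j)·cross = 31·224.7500 = 6967.2500
edge 3: (15.5,40)→(10.5,36)  cross = 15.5·36 − 10.5·40 = 138.0000; (r_i+r_j)·cross = 26·138.0000 = 3588.0000
edge 4: (10.5,36)→(6,22.5)  cross = 10.5·22.5 − 6·36 = 20.2500; (r_i+r_j)·cross = 16.5·20.2500 = 334.1250
edge 5: (6,22.5)→(5,10)  cross = 6·10 − 5·22.5 = -52.5000; (r_i+r_j)·cross = 11·-52.5000 = -577.5000
Σcross = 314.5000 → A = |Σcross|/2 = 157.2500 mm²
Σ(r_i+r_j)·cross = 10116.1250 → first moment M = |Σ|/6 = 1686.0208
R_c = M/A = 1686.0208/157.2500 = 10.7219 mm
θ = 306° = 5.340708 rad
V = θ·R_c·A = 5.340708·10.7219·157.2500 = 9004.544 mm³

Volume = 9004.544 mm³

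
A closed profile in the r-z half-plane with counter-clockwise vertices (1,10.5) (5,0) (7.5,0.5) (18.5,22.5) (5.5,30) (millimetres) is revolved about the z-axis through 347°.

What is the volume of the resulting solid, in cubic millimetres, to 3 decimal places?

Profile (r,z), 5 vertices: (1,10.5) (5,0) (7.5,0.5) (18.5,22.5) (5.5,30)
edge 0: (1,10.5)→(5,0)  cross = 1·0 − 5·10.5 = -52.5000; (r_i+r_j)·cross = 6·-52.5000 = -315.0000
edge 1: (5,0)→(7.5,0.5)  cross = 5·0.5 − 7.5·0 = 2.5000; (r_i+r_j)·cross = 12.5·2.5000 = 31.2500
edge 2: (7.5,0.5)→(18.5,22.5)  cross = 7.5·22.5 − 18.5·0.5 = 159.5000; (r_i+r_j)·cross = 26·159.5000 = 4147.0000
edge 3: (18.5,22.5)→(5.5,30)  cross = 18.5·30 − 5.5·22.5 = 431.2500; (r_i+r_j)·cross = 24·431.2500 = 10350.0000
edge 4: (5.5,30)→(1,10.5)  cross = 5.5·10.5 − 1·30 = 27.7500; (r_i+r_j)·cross = 6.5·27.7500 = 180.3750
Σcross = 568.5000 → A = |Σcross|/2 = 284.2500 mm²
Σ(r_i+r_j)·cross = 14393.6250 → first moment M = |Σ|/6 = 2398.9375
R_c = M/A = 2398.9375/284.2500 = 8.4395 mm
θ = 347° = 6.056293 rad
V = θ·R_c·A = 6.056293·8.4395·284.2500 = 14528.667 mm³

Volume = 14528.667 mm³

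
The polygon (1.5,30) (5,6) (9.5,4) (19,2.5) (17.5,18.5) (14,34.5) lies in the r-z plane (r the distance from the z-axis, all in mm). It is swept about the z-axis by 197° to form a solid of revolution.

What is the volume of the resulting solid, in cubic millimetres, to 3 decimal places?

Volume = 14245.014 mm³

Profile (r,z), 6 vertices: (1.5,30) (5,6) (9.5,4) (19,2.5) (17.5,18.5) (14,34.5)
edge 0: (1.5,30)→(5,6)  cross = 1.5·6 − 5·30 = -141.0000; (r_i+r_j)·cross = 6.5·-141.0000 = -916.5000
edge 1: (5,6)→(9.5,4)  cross = 5·4 − 9.5·6 = -37.0000; (r_i+r_j)·cross = 14.5·-37.0000 = -536.5000
edge 2: (9.5,4)→(19,2.5)  cross = 9.5·2.5 − 19·4 = -52.2500; (r_i+r_j)·cross = 28.5·-52.2500 = -1489.1250
edge 3: (19,2.5)→(17.5,18.5)  cross = 19·18.5 − 17.5·2.5 = 307.7500; (r_i+r_j)·cross = 36.5·307.7500 = 11232.8750
edge 4: (17.5,18.5)→(14,34.5)  cross = 17.5·34.5 − 14·18.5 = 344.7500; (r_i+r_j)·cross = 31.5·344.7500 = 10859.6250
edge 5: (14,34.5)→(1.5,30)  cross = 14·30 − 1.5·34.5 = 368.2500; (r_i+r_j)·cross = 15.5·368.2500 = 5707.8750
Σcross = 790.5000 → A = |Σcross|/2 = 395.2500 mm²
Σ(r_i+r_j)·cross = 24858.2500 → first moment M = |Σ|/6 = 4143.0417
R_c = M/A = 4143.0417/395.2500 = 10.4821 mm
θ = 197° = 3.438299 rad
V = θ·R_c·A = 3.438299·10.4821·395.2500 = 14245.014 mm³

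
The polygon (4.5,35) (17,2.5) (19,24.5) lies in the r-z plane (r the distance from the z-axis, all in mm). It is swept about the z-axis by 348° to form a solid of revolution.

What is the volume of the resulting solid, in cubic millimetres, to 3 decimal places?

Profile (r,z), 3 vertices: (4.5,35) (17,2.5) (19,24.5)
edge 0: (4.5,35)→(17,2.5)  cross = 4.5·2.5 − 17·35 = -583.7500; (r_i+r_j)·cross = 21.5·-583.7500 = -12550.6250
edge 1: (17,2.5)→(19,24.5)  cross = 17·24.5 − 19·2.5 = 369.0000; (r_i+r_j)·cross = 36·369.0000 = 13284.0000
edge 2: (19,24.5)→(4.5,35)  cross = 19·35 − 4.5·24.5 = 554.7500; (r_i+r_j)·cross = 23.5·554.7500 = 13036.6250
Σcross = 340.0000 → A = |Σcross|/2 = 170.0000 mm²
Σ(r_i+r_j)·cross = 13770.0000 → first moment M = |Σ|/6 = 2295.0000
R_c = M/A = 2295.0000/170.0000 = 13.5000 mm
θ = 348° = 6.073746 rad
V = θ·R_c·A = 6.073746·13.5000·170.0000 = 13939.247 mm³

Volume = 13939.247 mm³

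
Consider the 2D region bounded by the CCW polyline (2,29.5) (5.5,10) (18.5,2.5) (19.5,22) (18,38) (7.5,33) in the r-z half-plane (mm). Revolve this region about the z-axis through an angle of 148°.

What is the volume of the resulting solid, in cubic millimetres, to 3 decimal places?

Volume = 13229.066 mm³

Profile (r,z), 6 vertices: (2,29.5) (5.5,10) (18.5,2.5) (19.5,22) (18,38) (7.5,33)
edge 0: (2,29.5)→(5.5,10)  cross = 2·10 − 5.5·29.5 = -142.2500; (r_i+r_j)·cross = 7.5·-142.2500 = -1066.8750
edge 1: (5.5,10)→(18.5,2.5)  cross = 5.5·2.5 − 18.5·10 = -171.2500; (r_i+r_j)·cross = 24·-171.2500 = -4110.0000
edge 2: (18.5,2.5)→(19.5,22)  cross = 18.5·22 − 19.5·2.5 = 358.2500; (r_i+r_j)·cross = 38·358.2500 = 13613.5000
edge 3: (19.5,22)→(18,38)  cross = 19.5·38 − 18·22 = 345.0000; (r_i+r_j)·cross = 37.5·345.0000 = 12937.5000
edge 4: (18,38)→(7.5,33)  cross = 18·33 − 7.5·38 = 309.0000; (r_i+r_j)·cross = 25.5·309.0000 = 7879.5000
edge 5: (7.5,33)→(2,29.5)  cross = 7.5·29.5 − 2·33 = 155.2500; (r_i+r_j)·cross = 9.5·155.2500 = 1474.8750
Σcross = 854.0000 → A = |Σcross|/2 = 427.0000 mm²
Σ(r_i+r_j)·cross = 30728.5000 → first moment M = |Σ|/6 = 5121.4167
R_c = M/A = 5121.4167/427.0000 = 11.9940 mm
θ = 148° = 2.583087 rad
V = θ·R_c·A = 2.583087·11.9940·427.0000 = 13229.066 mm³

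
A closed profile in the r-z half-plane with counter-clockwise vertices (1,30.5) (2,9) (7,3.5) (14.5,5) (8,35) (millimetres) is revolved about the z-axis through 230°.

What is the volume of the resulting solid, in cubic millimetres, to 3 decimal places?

Profile (r,z), 5 vertices: (1,30.5) (2,9) (7,3.5) (14.5,5) (8,35)
edge 0: (1,30.5)→(2,9)  cross = 1·9 − 2·30.5 = -52.0000; (r_i+r_j)·cross = 3·-52.0000 = -156.0000
edge 1: (2,9)→(7,3.5)  cross = 2·3.5 − 7·9 = -56.0000; (r_i+r_j)·cross = 9·-56.0000 = -504.0000
edge 2: (7,3.5)→(14.5,5)  cross = 7·5 − 14.5·3.5 = -15.7500; (r_i+r_j)·cross = 21.5·-15.7500 = -338.6250
edge 3: (14.5,5)→(8,35)  cross = 14.5·35 − 8·5 = 467.5000; (r_i+r_j)·cross = 22.5·467.5000 = 10518.7500
edge 4: (8,35)→(1,30.5)  cross = 8·30.5 − 1·35 = 209.0000; (r_i+r_j)·cross = 9·209.0000 = 1881.0000
Σcross = 552.7500 → A = |Σcross|/2 = 276.3750 mm²
Σ(r_i+r_j)·cross = 11401.1250 → first moment M = |Σ|/6 = 1900.1875
R_c = M/A = 1900.1875/276.3750 = 6.8754 mm
θ = 230° = 4.014257 rad
V = θ·R_c·A = 4.014257·6.8754·276.3750 = 7627.842 mm³

Volume = 7627.842 mm³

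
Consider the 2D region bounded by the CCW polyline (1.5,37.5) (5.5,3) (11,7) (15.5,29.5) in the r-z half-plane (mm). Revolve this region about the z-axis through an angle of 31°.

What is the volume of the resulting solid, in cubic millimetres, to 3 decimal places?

Profile (r,z), 4 vertices: (1.5,37.5) (5.5,3) (11,7) (15.5,29.5)
edge 0: (1.5,37.5)→(5.5,3)  cross = 1.5·3 − 5.5·37.5 = -201.7500; (r_i+r_j)·cross = 7·-201.7500 = -1412.2500
edge 1: (5.5,3)→(11,7)  cross = 5.5·7 − 11·3 = 5.5000; (r_i+r_j)·cross = 16.5·5.5000 = 90.7500
edge 2: (11,7)→(15.5,29.5)  cross = 11·29.5 − 15.5·7 = 216.0000; (r_i+r_j)·cross = 26.5·216.0000 = 5724.0000
edge 3: (15.5,29.5)→(1.5,37.5)  cross = 15.5·37.5 − 1.5·29.5 = 537.0000; (r_i+r_j)·cross = 17·537.0000 = 9129.0000
Σcross = 556.7500 → A = |Σcross|/2 = 278.3750 mm²
Σ(r_i+r_j)·cross = 13531.5000 → first moment M = |Σ|/6 = 2255.2500
R_c = M/A = 2255.2500/278.3750 = 8.1015 mm
θ = 31° = 0.541052 rad
V = θ·R_c·A = 0.541052·8.1015·278.3750 = 1220.208 mm³

Volume = 1220.208 mm³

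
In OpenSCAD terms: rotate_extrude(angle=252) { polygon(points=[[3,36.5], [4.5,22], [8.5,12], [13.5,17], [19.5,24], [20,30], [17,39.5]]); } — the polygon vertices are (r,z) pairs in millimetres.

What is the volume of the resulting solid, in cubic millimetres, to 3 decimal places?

Profile (r,z), 7 vertices: (3,36.5) (4.5,22) (8.5,12) (13.5,17) (19.5,24) (20,30) (17,39.5)
edge 0: (3,36.5)→(4.5,22)  cross = 3·22 − 4.5·36.5 = -98.2500; (r_i+r_j)·cross = 7.5·-98.2500 = -736.8750
edge 1: (4.5,22)→(8.5,12)  cross = 4.5·12 − 8.5·22 = -133.0000; (r_i+r_j)·cross = 13·-133.0000 = -1729.0000
edge 2: (8.5,12)→(13.5,17)  cross = 8.5·17 − 13.5·12 = -17.5000; (r_i+r_j)·cross = 22·-17.5000 = -385.0000
edge 3: (13.5,17)→(19.5,24)  cross = 13.5·24 − 19.5·17 = -7.5000; (r_i+r_j)·cross = 33·-7.5000 = -247.5000
edge 4: (19.5,24)→(20,30)  cross = 19.5·30 − 20·24 = 105.0000; (r_i+r_j)·cross = 39.5·105.0000 = 4147.5000
edge 5: (20,30)→(17,39.5)  cross = 20·39.5 − 17·30 = 280.0000; (r_i+r_j)·cross = 37·280.0000 = 10360.0000
edge 6: (17,39.5)→(3,36.5)  cross = 17·36.5 − 3·39.5 = 502.0000; (r_i+r_j)·cross = 20·502.0000 = 10040.0000
Σcross = 630.7500 → A = |Σcross|/2 = 315.3750 mm²
Σ(r_i+r_j)·cross = 21449.1250 → first moment M = |Σ|/6 = 3574.8542
R_c = M/A = 3574.8542/315.3750 = 11.3352 mm
θ = 252° = 4.398230 rad
V = θ·R_c·A = 4.398230·11.3352·315.3750 = 15723.030 mm³

Volume = 15723.030 mm³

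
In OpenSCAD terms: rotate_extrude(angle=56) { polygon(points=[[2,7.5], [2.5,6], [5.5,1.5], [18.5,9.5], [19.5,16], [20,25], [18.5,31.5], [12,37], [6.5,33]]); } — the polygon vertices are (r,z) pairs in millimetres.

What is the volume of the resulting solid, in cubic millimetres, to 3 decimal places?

Volume = 4834.062 mm³

Profile (r,z), 9 vertices: (2,7.5) (2.5,6) (5.5,1.5) (18.5,9.5) (19.5,16) (20,25) (18.5,31.5) (12,37) (6.5,33)
edge 0: (2,7.5)→(2.5,6)  cross = 2·6 − 2.5·7.5 = -6.7500; (r_i+r_j)·cross = 4.5·-6.7500 = -30.3750
edge 1: (2.5,6)→(5.5,1.5)  cross = 2.5·1.5 − 5.5·6 = -29.2500; (r_i+r_j)·cross = 8·-29.2500 = -234.0000
edge 2: (5.5,1.5)→(18.5,9.5)  cross = 5.5·9.5 − 18.5·1.5 = 24.5000; (r_i+r_j)·cross = 24·24.5000 = 588.0000
edge 3: (18.5,9.5)→(19.5,16)  cross = 18.5·16 − 19.5·9.5 = 110.7500; (r_i+r_j)·cross = 38·110.7500 = 4208.5000
edge 4: (19.5,16)→(20,25)  cross = 19.5·25 − 20·16 = 167.5000; (r_i+r_j)·cross = 39.5·167.5000 = 6616.2500
edge 5: (20,25)→(18.5,31.5)  cross = 20·31.5 − 18.5·25 = 167.5000; (r_i+r_j)·cross = 38.5·167.5000 = 6448.7500
edge 6: (18.5,31.5)→(12,37)  cross = 18.5·37 − 12·31.5 = 306.5000; (r_i+r_j)·cross = 30.5·306.5000 = 9348.2500
edge 7: (12,37)→(6.5,33)  cross = 12·33 − 6.5·37 = 155.5000; (r_i+r_j)·cross = 18.5·155.5000 = 2876.7500
edge 8: (6.5,33)→(2,7.5)  cross = 6.5·7.5 − 2·33 = -17.2500; (r_i+r_j)·cross = 8.5·-17.2500 = -146.6250
Σcross = 879.0000 → A = |Σcross|/2 = 439.5000 mm²
Σ(r_i+r_j)·cross = 29675.5000 → first moment M = |Σ|/6 = 4945.9167
R_c = M/A = 4945.9167/439.5000 = 11.2535 mm
θ = 56° = 0.977384 rad
V = θ·R_c·A = 0.977384·11.2535·439.5000 = 4834.062 mm³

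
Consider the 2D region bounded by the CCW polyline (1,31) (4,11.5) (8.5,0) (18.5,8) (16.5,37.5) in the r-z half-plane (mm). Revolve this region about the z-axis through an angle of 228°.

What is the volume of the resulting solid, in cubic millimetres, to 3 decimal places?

Volume = 18575.526 mm³

Profile (r,z), 5 vertices: (1,31) (4,11.5) (8.5,0) (18.5,8) (16.5,37.5)
edge 0: (1,31)→(4,11.5)  cross = 1·11.5 − 4·31 = -112.5000; (r_i+r_j)·cross = 5·-112.5000 = -562.5000
edge 1: (4,11.5)→(8.5,0)  cross = 4·0 − 8.5·11.5 = -97.7500; (r_i+r_j)·cross = 12.5·-97.7500 = -1221.8750
edge 2: (8.5,0)→(18.5,8)  cross = 8.5·8 − 18.5·0 = 68.0000; (r_i+r_j)·cross = 27·68.0000 = 1836.0000
edge 3: (18.5,8)→(16.5,37.5)  cross = 18.5·37.5 − 16.5·8 = 561.7500; (r_i+r_j)·cross = 35·561.7500 = 19661.2500
edge 4: (16.5,37.5)→(1,31)  cross = 16.5·31 − 1·37.5 = 474.0000; (r_i+r_j)·cross = 17.5·474.0000 = 8295.0000
Σcross = 893.5000 → A = |Σcross|/2 = 446.7500 mm²
Σ(r_i+r_j)·cross = 28007.8750 → first moment M = |Σ|/6 = 4667.9792
R_c = M/A = 4667.9792/446.7500 = 10.4488 mm
θ = 228° = 3.979351 rad
V = θ·R_c·A = 3.979351·10.4488·446.7500 = 18575.526 mm³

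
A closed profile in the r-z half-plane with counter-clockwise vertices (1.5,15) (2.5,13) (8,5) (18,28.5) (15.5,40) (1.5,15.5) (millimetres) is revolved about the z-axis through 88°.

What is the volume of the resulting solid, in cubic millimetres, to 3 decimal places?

Volume = 3824.013 mm³

Profile (r,z), 6 vertices: (1.5,15) (2.5,13) (8,5) (18,28.5) (15.5,40) (1.5,15.5)
edge 0: (1.5,15)→(2.5,13)  cross = 1.5·13 − 2.5·15 = -18.0000; (r_i+r_j)·cross = 4·-18.0000 = -72.0000
edge 1: (2.5,13)→(8,5)  cross = 2.5·5 − 8·13 = -91.5000; (r_i+r_j)·cross = 10.5·-91.5000 = -960.7500
edge 2: (8,5)→(18,28.5)  cross = 8·28.5 − 18·5 = 138.0000; (r_i+r_j)·cross = 26·138.0000 = 3588.0000
edge 3: (18,28.5)→(15.5,40)  cross = 18·40 − 15.5·28.5 = 278.2500; (r_i+r_j)·cross = 33.5·278.2500 = 9321.3750
edge 4: (15.5,40)→(1.5,15.5)  cross = 15.5·15.5 − 1.5·40 = 180.2500; (r_i+r_j)·cross = 17·180.2500 = 3064.2500
edge 5: (1.5,15.5)→(1.5,15)  cross = 1.5·15 − 1.5·15.5 = -0.7500; (r_i+r_j)·cross = 3·-0.7500 = -2.2500
Σcross = 486.2500 → A = |Σcross|/2 = 243.1250 mm²
Σ(r_i+r_j)·cross = 14938.6250 → first moment M = |Σ|/6 = 2489.7708
R_c = M/A = 2489.7708/243.1250 = 10.2407 mm
θ = 88° = 1.535890 rad
V = θ·R_c·A = 1.535890·10.2407·243.1250 = 3824.013 mm³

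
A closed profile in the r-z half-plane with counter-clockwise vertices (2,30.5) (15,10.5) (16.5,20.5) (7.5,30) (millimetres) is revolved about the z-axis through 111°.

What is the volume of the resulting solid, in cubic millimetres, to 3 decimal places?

Volume = 2131.531 mm³

Profile (r,z), 4 vertices: (2,30.5) (15,10.5) (16.5,20.5) (7.5,30)
edge 0: (2,30.5)→(15,10.5)  cross = 2·10.5 − 15·30.5 = -436.5000; (r_i+r_j)·cross = 17·-436.5000 = -7420.5000
edge 1: (15,10.5)→(16.5,20.5)  cross = 15·20.5 − 16.5·10.5 = 134.2500; (r_i+r_j)·cross = 31.5·134.2500 = 4228.8750
edge 2: (16.5,20.5)→(7.5,30)  cross = 16.5·30 − 7.5·20.5 = 341.2500; (r_i+r_j)·cross = 24·341.2500 = 8190.0000
edge 3: (7.5,30)→(2,30.5)  cross = 7.5·30.5 − 2·30 = 168.7500; (r_i+r_j)·cross = 9.5·168.7500 = 1603.1250
Σcross = 207.7500 → A = |Σcross|/2 = 103.8750 mm²
Σ(r_i+r_j)·cross = 6601.5000 → first moment M = |Σ|/6 = 1100.2500
R_c = M/A = 1100.2500/103.8750 = 10.5921 mm
θ = 111° = 1.937315 rad
V = θ·R_c·A = 1.937315·10.5921·103.8750 = 2131.531 mm³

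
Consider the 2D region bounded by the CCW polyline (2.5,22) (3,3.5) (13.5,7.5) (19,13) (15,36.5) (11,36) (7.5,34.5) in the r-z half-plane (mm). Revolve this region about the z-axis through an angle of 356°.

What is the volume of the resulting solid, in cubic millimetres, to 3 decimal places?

Profile (r,z), 7 vertices: (2.5,22) (3,3.5) (13.5,7.5) (19,13) (15,36.5) (11,36) (7.5,34.5)
edge 0: (2.5,22)→(3,3.5)  cross = 2.5·3.5 − 3·22 = -57.2500; (r_i+r_j)·cross = 5.5·-57.2500 = -314.8750
edge 1: (3,3.5)→(13.5,7.5)  cross = 3·7.5 − 13.5·3.5 = -24.7500; (r_i+r_j)·cross = 16.5·-24.7500 = -408.3750
edge 2: (13.5,7.5)→(19,13)  cross = 13.5·13 − 19·7.5 = 33.0000; (r_i+r_j)·cross = 32.5·33.0000 = 1072.5000
edge 3: (19,13)→(15,36.5)  cross = 19·36.5 − 15·13 = 498.5000; (r_i+r_j)·cross = 34·498.5000 = 16949.0000
edge 4: (15,36.5)→(11,36)  cross = 15·36 − 11·36.5 = 138.5000; (r_i+r_j)·cross = 26·138.5000 = 3601.0000
edge 5: (11,36)→(7.5,34.5)  cross = 11·34.5 − 7.5·36 = 109.5000; (r_i+r_j)·cross = 18.5·109.5000 = 2025.7500
edge 6: (7.5,34.5)→(2.5,22)  cross = 7.5·22 − 2.5·34.5 = 78.7500; (r_i+r_j)·cross = 10·78.7500 = 787.5000
Σcross = 776.2500 → A = |Σcross|/2 = 388.1250 mm²
Σ(r_i+r_j)·cross = 23712.5000 → first moment M = |Σ|/6 = 3952.0833
R_c = M/A = 3952.0833/388.1250 = 10.1825 mm
θ = 356° = 6.213372 rad
V = θ·R_c·A = 6.213372·10.1825·388.1250 = 24555.764 mm³

Volume = 24555.764 mm³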